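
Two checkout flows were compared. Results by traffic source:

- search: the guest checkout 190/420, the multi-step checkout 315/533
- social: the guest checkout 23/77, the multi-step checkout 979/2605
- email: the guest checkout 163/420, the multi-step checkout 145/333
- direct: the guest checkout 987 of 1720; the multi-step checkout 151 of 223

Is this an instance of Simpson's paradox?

Yes

Search: the guest checkout 190/420 = 45.2%, the multi-step checkout 315/533 = 59.1% → the multi-step checkout
Social: the guest checkout 23/77 = 29.9%, the multi-step checkout 979/2605 = 37.6% → the multi-step checkout
Email: the guest checkout 163/420 = 38.8%, the multi-step checkout 145/333 = 43.5% → the multi-step checkout
Direct: the guest checkout 987/1720 = 57.4%, the multi-step checkout 151/223 = 67.7% → the multi-step checkout
Overall: the guest checkout 1363/2637 = 51.7%, the multi-step checkout 1590/3694 = 43.0% → the guest checkout
The multi-step checkout wins each traffic group but the guest checkout wins overall — the comparison reverses. The multi-step checkout's sessions skew toward social, which has a lower base rate.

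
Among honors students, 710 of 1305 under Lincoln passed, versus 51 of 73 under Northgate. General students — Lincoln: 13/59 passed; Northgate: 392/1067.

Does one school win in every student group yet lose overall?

Honors: Lincoln 710/1305 = 54.4%, Northgate 51/73 = 69.9% → Northgate
General: Lincoln 13/59 = 22.0%, Northgate 392/1067 = 36.7% → Northgate
Overall: Lincoln 723/1364 = 53.0%, Northgate 443/1140 = 38.9% → Lincoln
Northgate wins each student group but Lincoln wins overall — the comparison reverses. Northgate's students skew toward general, which has a lower base rate.

Yes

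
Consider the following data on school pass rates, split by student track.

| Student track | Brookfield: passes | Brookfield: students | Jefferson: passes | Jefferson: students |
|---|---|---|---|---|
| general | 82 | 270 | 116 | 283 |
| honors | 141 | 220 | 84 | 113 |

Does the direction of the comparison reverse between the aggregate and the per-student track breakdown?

General: Brookfield 82/270 = 30.4%, Jefferson 116/283 = 41.0% → Jefferson
Honors: Brookfield 141/220 = 64.1%, Jefferson 84/113 = 74.3% → Jefferson
Overall: Brookfield 223/490 = 45.5%, Jefferson 200/396 = 50.5% → Jefferson
Jefferson wins overall and in every student group — no reversal.

No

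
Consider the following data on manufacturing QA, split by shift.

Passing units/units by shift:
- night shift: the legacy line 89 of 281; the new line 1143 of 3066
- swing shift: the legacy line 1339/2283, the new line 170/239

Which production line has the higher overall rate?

the legacy line

Night shift: the legacy line 89/281 = 31.7%, the new line 1143/3066 = 37.3% → the new line
Swing shift: the legacy line 1339/2283 = 58.7%, the new line 170/239 = 71.1% → the new line
Overall: the legacy line 1428/2564 = 55.7%, the new line 1313/3305 = 39.7% → the legacy line
(The new line wins every shift group but the legacy line wins overall — the new line's units skew toward the low-rate night shift group.)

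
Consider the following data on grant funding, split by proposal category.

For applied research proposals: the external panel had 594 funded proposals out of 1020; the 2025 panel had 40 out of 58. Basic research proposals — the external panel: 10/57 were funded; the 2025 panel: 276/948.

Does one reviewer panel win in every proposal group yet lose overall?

Applied research: the external panel 594/1020 = 58.2%, the 2025 panel 40/58 = 69.0% → the 2025 panel
Basic research: the external panel 10/57 = 17.5%, the 2025 panel 276/948 = 29.1% → the 2025 panel
Overall: the external panel 604/1077 = 56.1%, the 2025 panel 316/1006 = 31.4% → the external panel
The 2025 panel wins each proposal group but the external panel wins overall — the comparison reverses. The 2025 panel's proposals skew toward basic research, which has a lower base rate.

Yes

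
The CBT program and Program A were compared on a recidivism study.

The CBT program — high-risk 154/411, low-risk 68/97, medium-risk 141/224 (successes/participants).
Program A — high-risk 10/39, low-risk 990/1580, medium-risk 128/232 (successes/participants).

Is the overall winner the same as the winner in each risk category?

No

High-risk: the CBT program 154/411 = 37.5%, Program A 10/39 = 25.6% → the CBT program
Low-risk: the CBT program 68/97 = 70.1%, Program A 990/1580 = 62.7% → the CBT program
Medium-risk: the CBT program 141/224 = 62.9%, Program A 128/232 = 55.2% → the CBT program
Overall: the CBT program 363/732 = 49.6%, Program A 1128/1851 = 60.9% → Program A
The CBT program wins each risk group but Program A wins overall — the comparison reverses. The CBT program's participants skew toward high-risk, which has a lower base rate.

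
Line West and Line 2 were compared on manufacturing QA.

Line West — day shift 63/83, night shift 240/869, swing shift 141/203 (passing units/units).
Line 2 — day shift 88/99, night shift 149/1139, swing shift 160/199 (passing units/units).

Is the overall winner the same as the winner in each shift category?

No

Day shift: Line West 63/83 = 75.9%, Line 2 88/99 = 88.9% → Line 2
Night shift: Line West 240/869 = 27.6%, Line 2 149/1139 = 13.1% → Line West
Swing shift: Line West 141/203 = 69.5%, Line 2 160/199 = 80.4% → Line 2
Overall: Line West 444/1155 = 38.4%, Line 2 397/1437 = 27.6% → Line West
Neither sweeps: Line West wins 1 of 3 groups, Line 2 wins 2. Line West wins overall but not every group — no Simpson reversal.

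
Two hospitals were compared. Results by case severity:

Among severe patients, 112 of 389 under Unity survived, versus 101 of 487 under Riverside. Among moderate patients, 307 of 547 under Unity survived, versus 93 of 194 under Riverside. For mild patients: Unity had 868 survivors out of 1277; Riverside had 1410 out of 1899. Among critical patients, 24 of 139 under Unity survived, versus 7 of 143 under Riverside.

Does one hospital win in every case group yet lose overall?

No

Severe: Unity 112/389 = 28.8%, Riverside 101/487 = 20.7% → Unity
Moderate: Unity 307/547 = 56.1%, Riverside 93/194 = 47.9% → Unity
Mild: Unity 868/1277 = 68.0%, Riverside 1410/1899 = 74.2% → Riverside
Critical: Unity 24/139 = 17.3%, Riverside 7/143 = 4.9% → Unity
Overall: Unity 1311/2352 = 55.7%, Riverside 1611/2723 = 59.2% → Riverside
Neither sweeps: Unity wins 3 of 4 groups, Riverside wins 1. Riverside wins overall but not every group — no Simpson reversal.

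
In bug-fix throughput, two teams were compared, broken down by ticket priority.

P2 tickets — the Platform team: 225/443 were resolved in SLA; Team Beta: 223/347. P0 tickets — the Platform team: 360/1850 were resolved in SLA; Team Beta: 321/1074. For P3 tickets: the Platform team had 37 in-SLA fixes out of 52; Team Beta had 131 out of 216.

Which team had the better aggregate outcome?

P2: the Platform team 225/443 = 50.8%, Team Beta 223/347 = 64.3% → Team Beta
P0: the Platform team 360/1850 = 19.5%, Team Beta 321/1074 = 29.9% → Team Beta
P3: the Platform team 37/52 = 71.2%, Team Beta 131/216 = 60.6% → the Platform team
Overall: the Platform team 622/2345 = 26.5%, Team Beta 675/1637 = 41.2% → Team Beta
(Neither sweeps every ticket group, but Team Beta has the higher pooled rate.)

Team Beta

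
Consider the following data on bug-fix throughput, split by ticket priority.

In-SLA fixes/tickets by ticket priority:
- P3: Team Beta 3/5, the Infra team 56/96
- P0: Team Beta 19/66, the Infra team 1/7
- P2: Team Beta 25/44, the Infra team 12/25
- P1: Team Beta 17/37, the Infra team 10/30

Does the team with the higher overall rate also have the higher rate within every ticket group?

No

P3: Team Beta 3/5 = 60.0%, the Infra team 56/96 = 58.3% → Team Beta
P0: Team Beta 19/66 = 28.8%, the Infra team 1/7 = 14.3% → Team Beta
P2: Team Beta 25/44 = 56.8%, the Infra team 12/25 = 48.0% → Team Beta
P1: Team Beta 17/37 = 45.9%, the Infra team 10/30 = 33.3% → Team Beta
Overall: Team Beta 64/152 = 42.1%, the Infra team 79/158 = 50.0% → the Infra team
Team Beta wins each ticket group but the Infra team wins overall — the comparison reverses. Team Beta's tickets skew toward P0, which has a lower base rate.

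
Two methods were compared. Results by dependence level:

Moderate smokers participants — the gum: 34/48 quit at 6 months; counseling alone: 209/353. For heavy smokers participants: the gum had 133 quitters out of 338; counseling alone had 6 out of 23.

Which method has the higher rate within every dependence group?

the gum

Moderate smokers: the gum 34/48 = 70.8%, counseling alone 209/353 = 59.2% → the gum
Heavy smokers: the gum 133/338 = 39.3%, counseling alone 6/23 = 26.1% → the gum
The gum has the higher rate in both groups.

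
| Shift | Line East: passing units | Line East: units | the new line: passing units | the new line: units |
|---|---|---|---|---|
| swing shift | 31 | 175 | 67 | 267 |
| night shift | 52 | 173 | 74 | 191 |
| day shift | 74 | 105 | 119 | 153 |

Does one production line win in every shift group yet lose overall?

Swing shift: Line East 31/175 = 17.7%, the new line 67/267 = 25.1% → the new line
Night shift: Line East 52/173 = 30.1%, the new line 74/191 = 38.7% → the new line
Day shift: Line East 74/105 = 70.5%, the new line 119/153 = 77.8% → the new line
Overall: Line East 157/453 = 34.7%, the new line 260/611 = 42.6% → the new line
The new line wins overall and in every shift group — no reversal.

No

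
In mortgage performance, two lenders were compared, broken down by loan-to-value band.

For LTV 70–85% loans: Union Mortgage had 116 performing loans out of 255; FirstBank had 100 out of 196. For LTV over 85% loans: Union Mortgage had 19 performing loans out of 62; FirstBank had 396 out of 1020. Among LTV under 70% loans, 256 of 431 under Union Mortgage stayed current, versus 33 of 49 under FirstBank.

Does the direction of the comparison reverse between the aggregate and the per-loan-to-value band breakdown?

Yes

LTV 70–85%: Union Mortgage 116/255 = 45.5%, FirstBank 100/196 = 51.0% → FirstBank
LTV over 85%: Union Mortgage 19/62 = 30.6%, FirstBank 396/1020 = 38.8% → FirstBank
LTV under 70%: Union Mortgage 256/431 = 59.4%, FirstBank 33/49 = 67.3% → FirstBank
Overall: Union Mortgage 391/748 = 52.3%, FirstBank 529/1265 = 41.8% → Union Mortgage
FirstBank wins each loan-to-value group but Union Mortgage wins overall — the comparison reverses. FirstBank's loans skew toward LTV over 85%, which has a lower base rate.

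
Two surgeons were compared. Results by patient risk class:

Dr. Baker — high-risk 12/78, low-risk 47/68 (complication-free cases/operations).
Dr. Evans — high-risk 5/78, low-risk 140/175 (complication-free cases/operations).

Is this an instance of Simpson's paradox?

High-risk: Dr. Baker 12/78 = 15.4%, Dr. Evans 5/78 = 6.4% → Dr. Baker
Low-risk: Dr. Baker 47/68 = 69.1%, Dr. Evans 140/175 = 80.0% → Dr. Evans
Overall: Dr. Baker 59/146 = 40.4%, Dr. Evans 145/253 = 57.3% → Dr. Evans
Neither sweeps: Dr. Baker wins 1 of 2 groups, Dr. Evans wins 1. Dr. Evans wins overall but not every group — no Simpson reversal.

No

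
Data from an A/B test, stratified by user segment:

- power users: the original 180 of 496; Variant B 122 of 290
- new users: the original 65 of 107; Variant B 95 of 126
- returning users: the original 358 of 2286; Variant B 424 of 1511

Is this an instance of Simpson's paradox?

No

Power users: the original 180/496 = 36.3%, Variant B 122/290 = 42.1% → Variant B
New users: the original 65/107 = 60.7%, Variant B 95/126 = 75.4% → Variant B
Returning users: the original 358/2286 = 15.7%, Variant B 424/1511 = 28.1% → Variant B
Overall: the original 603/2889 = 20.9%, Variant B 641/1927 = 33.3% → Variant B
Variant B wins overall and in every user group — no reversal.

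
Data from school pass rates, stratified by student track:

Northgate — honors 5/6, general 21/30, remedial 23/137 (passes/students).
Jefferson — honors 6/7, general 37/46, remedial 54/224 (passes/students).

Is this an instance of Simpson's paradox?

No

Honors: Northgate 5/6 = 83.3%, Jefferson 6/7 = 85.7% → Jefferson
General: Northgate 21/30 = 70.0%, Jefferson 37/46 = 80.4% → Jefferson
Remedial: Northgate 23/137 = 16.8%, Jefferson 54/224 = 24.1% → Jefferson
Overall: Northgate 49/173 = 28.3%, Jefferson 97/277 = 35.0% → Jefferson
Jefferson wins overall and in every student group — no reversal.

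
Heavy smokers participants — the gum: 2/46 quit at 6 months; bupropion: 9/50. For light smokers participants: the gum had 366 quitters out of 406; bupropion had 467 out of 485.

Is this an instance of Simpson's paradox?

No

Heavy smokers: the gum 2/46 = 4.3%, bupropion 9/50 = 18.0% → bupropion
Light smokers: the gum 366/406 = 90.1%, bupropion 467/485 = 96.3% → bupropion
Overall: the gum 368/452 = 81.4%, bupropion 476/535 = 89.0% → bupropion
Bupropion wins overall and in every dependence group — no reversal.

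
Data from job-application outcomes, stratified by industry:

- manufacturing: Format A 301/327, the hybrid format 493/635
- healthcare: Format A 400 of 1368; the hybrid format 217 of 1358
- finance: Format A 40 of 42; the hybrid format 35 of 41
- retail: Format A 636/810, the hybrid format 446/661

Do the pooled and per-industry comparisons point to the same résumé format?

Manufacturing: Format A 301/327 = 92.0%, the hybrid format 493/635 = 77.6% → Format A
Healthcare: Format A 400/1368 = 29.2%, the hybrid format 217/1358 = 16.0% → Format A
Finance: Format A 40/42 = 95.2%, the hybrid format 35/41 = 85.4% → Format A
Retail: Format A 636/810 = 78.5%, the hybrid format 446/661 = 67.5% → Format A
Overall: Format A 1377/2547 = 54.1%, the hybrid format 1191/2695 = 44.2% → Format A
Format A wins overall and in every industry group — no reversal.

Yes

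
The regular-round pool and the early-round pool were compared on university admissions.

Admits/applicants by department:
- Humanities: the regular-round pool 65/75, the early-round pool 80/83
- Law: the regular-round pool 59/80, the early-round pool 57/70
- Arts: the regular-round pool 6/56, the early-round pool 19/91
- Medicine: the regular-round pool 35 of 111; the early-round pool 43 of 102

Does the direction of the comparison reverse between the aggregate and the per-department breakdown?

Humanities: the regular-round pool 65/75 = 86.7%, the early-round pool 80/83 = 96.4% → the early-round pool
Law: the regular-round pool 59/80 = 73.8%, the early-round pool 57/70 = 81.4% → the early-round pool
Arts: the regular-round pool 6/56 = 10.7%, the early-round pool 19/91 = 20.9% → the early-round pool
Medicine: the regular-round pool 35/111 = 31.5%, the early-round pool 43/102 = 42.2% → the early-round pool
Overall: the regular-round pool 165/322 = 51.2%, the early-round pool 199/346 = 57.5% → the early-round pool
The early-round pool wins overall and in every department group — no reversal.

No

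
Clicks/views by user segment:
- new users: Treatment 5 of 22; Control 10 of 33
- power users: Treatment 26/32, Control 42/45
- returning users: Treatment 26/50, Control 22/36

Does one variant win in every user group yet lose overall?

New users: Treatment 5/22 = 22.7%, Control 10/33 = 30.3% → Control
Power users: Treatment 26/32 = 81.2%, Control 42/45 = 93.3% → Control
Returning users: Treatment 26/50 = 52.0%, Control 22/36 = 61.1% → Control
Overall: Treatment 57/104 = 54.8%, Control 74/114 = 64.9% → Control
Control wins overall and in every user group — no reversal.

No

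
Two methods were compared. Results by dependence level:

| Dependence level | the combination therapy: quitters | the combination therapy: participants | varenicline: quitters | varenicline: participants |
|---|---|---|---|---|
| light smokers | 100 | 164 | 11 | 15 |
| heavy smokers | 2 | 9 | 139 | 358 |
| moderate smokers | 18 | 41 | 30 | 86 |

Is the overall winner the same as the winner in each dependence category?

Light smokers: the combination therapy 100/164 = 61.0%, varenicline 11/15 = 73.3% → varenicline
Heavy smokers: the combination therapy 2/9 = 22.2%, varenicline 139/358 = 38.8% → varenicline
Moderate smokers: the combination therapy 18/41 = 43.9%, varenicline 30/86 = 34.9% → the combination therapy
Overall: the combination therapy 120/214 = 56.1%, varenicline 180/459 = 39.2% → the combination therapy
Neither sweeps: the combination therapy wins 1 of 3 groups, varenicline wins 2. The combination therapy wins overall but not every group — no Simpson reversal.

No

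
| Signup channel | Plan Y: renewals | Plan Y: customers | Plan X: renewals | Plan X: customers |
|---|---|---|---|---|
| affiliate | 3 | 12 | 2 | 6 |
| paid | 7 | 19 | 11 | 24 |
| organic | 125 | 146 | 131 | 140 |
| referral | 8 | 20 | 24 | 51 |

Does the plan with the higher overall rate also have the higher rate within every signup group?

Affiliate: Plan Y 3/12 = 25.0%, Plan X 2/6 = 33.3% → Plan X
Paid: Plan Y 7/19 = 36.8%, Plan X 11/24 = 45.8% → Plan X
Organic: Plan Y 125/146 = 85.6%, Plan X 131/140 = 93.6% → Plan X
Referral: Plan Y 8/20 = 40.0%, Plan X 24/51 = 47.1% → Plan X
Overall: Plan Y 143/197 = 72.6%, Plan X 168/221 = 76.0% → Plan X
Plan X wins overall and in every signup group — no reversal.

Yes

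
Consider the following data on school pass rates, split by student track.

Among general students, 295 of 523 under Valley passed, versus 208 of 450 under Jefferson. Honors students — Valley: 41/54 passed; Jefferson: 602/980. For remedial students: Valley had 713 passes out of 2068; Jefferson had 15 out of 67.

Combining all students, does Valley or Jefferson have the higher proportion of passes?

Jefferson

General: Valley 295/523 = 56.4%, Jefferson 208/450 = 46.2% → Valley
Honors: Valley 41/54 = 75.9%, Jefferson 602/980 = 61.4% → Valley
Remedial: Valley 713/2068 = 34.5%, Jefferson 15/67 = 22.4% → Valley
Overall: Valley 1049/2645 = 39.7%, Jefferson 825/1497 = 55.1% → Jefferson
(Valley wins every student group but Jefferson wins overall — Valley's students skew toward the low-rate remedial group.)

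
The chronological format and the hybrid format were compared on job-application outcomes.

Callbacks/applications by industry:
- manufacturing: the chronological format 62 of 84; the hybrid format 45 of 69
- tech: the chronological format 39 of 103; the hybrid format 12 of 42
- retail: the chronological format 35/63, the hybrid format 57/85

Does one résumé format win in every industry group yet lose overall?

No

Manufacturing: the chronological format 62/84 = 73.8%, the hybrid format 45/69 = 65.2% → the chronological format
Tech: the chronological format 39/103 = 37.9%, the hybrid format 12/42 = 28.6% → the chronological format
Retail: the chronological format 35/63 = 55.6%, the hybrid format 57/85 = 67.1% → the hybrid format
Overall: the chronological format 136/250 = 54.4%, the hybrid format 114/196 = 58.2% → the hybrid format
Neither sweeps: the chronological format wins 2 of 3 groups, the hybrid format wins 1. The hybrid format wins overall but not every group — no Simpson reversal.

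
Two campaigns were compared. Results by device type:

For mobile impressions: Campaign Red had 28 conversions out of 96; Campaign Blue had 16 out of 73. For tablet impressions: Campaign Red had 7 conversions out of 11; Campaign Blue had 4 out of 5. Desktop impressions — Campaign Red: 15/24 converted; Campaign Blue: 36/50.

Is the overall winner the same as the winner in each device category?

No

Mobile: Campaign Red 28/96 = 29.2%, Campaign Blue 16/73 = 21.9% → Campaign Red
Tablet: Campaign Red 7/11 = 63.6%, Campaign Blue 4/5 = 80.0% → Campaign Blue
Desktop: Campaign Red 15/24 = 62.5%, Campaign Blue 36/50 = 72.0% → Campaign Blue
Overall: Campaign Red 50/131 = 38.2%, Campaign Blue 56/128 = 43.8% → Campaign Blue
Neither sweeps: Campaign Red wins 1 of 3 groups, Campaign Blue wins 2. Campaign Blue wins overall but not every group — no Simpson reversal.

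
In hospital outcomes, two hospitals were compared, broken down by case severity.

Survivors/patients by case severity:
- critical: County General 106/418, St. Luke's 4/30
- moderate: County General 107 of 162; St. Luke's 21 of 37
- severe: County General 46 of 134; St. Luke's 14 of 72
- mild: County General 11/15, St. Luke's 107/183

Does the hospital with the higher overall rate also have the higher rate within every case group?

No

Critical: County General 106/418 = 25.4%, St. Luke's 4/30 = 13.3% → County General
Moderate: County General 107/162 = 66.0%, St. Luke's 21/37 = 56.8% → County General
Severe: County General 46/134 = 34.3%, St. Luke's 14/72 = 19.4% → County General
Mild: County General 11/15 = 73.3%, St. Luke's 107/183 = 58.5% → County General
Overall: County General 270/729 = 37.0%, St. Luke's 146/322 = 45.3% → St. Luke's
County General wins each case group but St. Luke's wins overall — the comparison reverses. County General's patients skew toward critical, which has a lower base rate.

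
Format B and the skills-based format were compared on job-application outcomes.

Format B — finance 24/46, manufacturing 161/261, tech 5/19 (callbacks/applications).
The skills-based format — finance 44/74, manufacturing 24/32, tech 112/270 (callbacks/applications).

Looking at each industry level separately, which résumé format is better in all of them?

Finance: Format B 24/46 = 52.2%, the skills-based format 44/74 = 59.5% → the skills-based format
Manufacturing: Format B 161/261 = 61.7%, the skills-based format 24/32 = 75.0% → the skills-based format
Tech: Format B 5/19 = 26.3%, the skills-based format 112/270 = 41.5% → the skills-based format
The skills-based format has the higher rate in all 3 groups.

the skills-based format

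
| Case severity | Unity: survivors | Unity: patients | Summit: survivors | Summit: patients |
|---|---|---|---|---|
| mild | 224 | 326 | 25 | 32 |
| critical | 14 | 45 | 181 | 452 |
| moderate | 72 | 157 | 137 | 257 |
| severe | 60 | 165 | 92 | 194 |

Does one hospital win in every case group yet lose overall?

Mild: Unity 224/326 = 68.7%, Summit 25/32 = 78.1% → Summit
Critical: Unity 14/45 = 31.1%, Summit 181/452 = 40.0% → Summit
Moderate: Unity 72/157 = 45.9%, Summit 137/257 = 53.3% → Summit
Severe: Unity 60/165 = 36.4%, Summit 92/194 = 47.4% → Summit
Overall: Unity 370/693 = 53.4%, Summit 435/935 = 46.5% → Unity
Summit wins each case group but Unity wins overall — the comparison reverses. Summit's patients skew toward critical, which has a lower base rate.

Yes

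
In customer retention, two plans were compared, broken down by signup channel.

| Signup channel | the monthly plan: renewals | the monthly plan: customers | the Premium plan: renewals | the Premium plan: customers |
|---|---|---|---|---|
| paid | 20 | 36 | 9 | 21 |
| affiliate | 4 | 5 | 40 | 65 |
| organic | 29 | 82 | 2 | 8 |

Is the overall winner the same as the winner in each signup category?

No

Paid: the monthly plan 20/36 = 55.6%, the Premium plan 9/21 = 42.9% → the monthly plan
Affiliate: the monthly plan 4/5 = 80.0%, the Premium plan 40/65 = 61.5% → the monthly plan
Organic: the monthly plan 29/82 = 35.4%, the Premium plan 2/8 = 25.0% → the monthly plan
Overall: the monthly plan 53/123 = 43.1%, the Premium plan 51/94 = 54.3% → the Premium plan
The monthly plan wins each signup group but the Premium plan wins overall — the comparison reverses. The monthly plan's customers skew toward organic, which has a lower base rate.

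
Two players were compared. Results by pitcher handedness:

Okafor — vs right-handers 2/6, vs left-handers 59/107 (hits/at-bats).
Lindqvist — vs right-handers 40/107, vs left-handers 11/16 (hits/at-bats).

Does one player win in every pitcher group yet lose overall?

Vs right-handers: Okafor 2/6 = 33.3%, Lindqvist 40/107 = 37.4% → Lindqvist
Vs left-handers: Okafor 59/107 = 55.1%, Lindqvist 11/16 = 68.8% → Lindqvist
Overall: Okafor 61/113 = 54.0%, Lindqvist 51/123 = 41.5% → Okafor
Lindqvist wins each pitcher group but Okafor wins overall — the comparison reverses. Lindqvist's at-bats skew toward vs right-handers, which has a lower base rate.

Yes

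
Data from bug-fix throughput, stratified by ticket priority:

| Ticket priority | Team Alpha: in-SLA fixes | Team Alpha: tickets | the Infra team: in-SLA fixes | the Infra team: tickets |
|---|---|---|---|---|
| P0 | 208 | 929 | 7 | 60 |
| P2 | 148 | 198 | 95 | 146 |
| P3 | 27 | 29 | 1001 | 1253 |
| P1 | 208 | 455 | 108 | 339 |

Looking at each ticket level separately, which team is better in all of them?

Team Alpha

P0: Team Alpha 208/929 = 22.4%, the Infra team 7/60 = 11.7% → Team Alpha
P2: Team Alpha 148/198 = 74.7%, the Infra team 95/146 = 65.1% → Team Alpha
P3: Team Alpha 27/29 = 93.1%, the Infra team 1001/1253 = 79.9% → Team Alpha
P1: Team Alpha 208/455 = 45.7%, the Infra team 108/339 = 31.9% → Team Alpha
Team Alpha has the higher rate in all 4 groups.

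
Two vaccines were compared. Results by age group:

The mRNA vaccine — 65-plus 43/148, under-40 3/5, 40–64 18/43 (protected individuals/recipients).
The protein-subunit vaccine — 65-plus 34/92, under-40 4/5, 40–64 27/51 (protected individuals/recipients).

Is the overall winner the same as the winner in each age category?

Yes

65-plus: the mRNA vaccine 43/148 = 29.1%, the protein-subunit vaccine 34/92 = 37.0% → the protein-subunit vaccine
Under-40: the mRNA vaccine 3/5 = 60.0%, the protein-subunit vaccine 4/5 = 80.0% → the protein-subunit vaccine
40–64: the mRNA vaccine 18/43 = 41.9%, the protein-subunit vaccine 27/51 = 52.9% → the protein-subunit vaccine
Overall: the mRNA vaccine 64/196 = 32.7%, the protein-subunit vaccine 65/148 = 43.9% → the protein-subunit vaccine
The protein-subunit vaccine wins overall and in every age group — no reversal.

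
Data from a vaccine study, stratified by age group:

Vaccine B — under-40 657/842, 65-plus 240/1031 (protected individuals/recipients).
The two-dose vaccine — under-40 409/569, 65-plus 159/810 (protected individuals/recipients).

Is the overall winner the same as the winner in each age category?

Yes

Under-40: Vaccine B 657/842 = 78.0%, the two-dose vaccine 409/569 = 71.9% → Vaccine B
65-plus: Vaccine B 240/1031 = 23.3%, the two-dose vaccine 159/810 = 19.6% → Vaccine B
Overall: Vaccine B 897/1873 = 47.9%, the two-dose vaccine 568/1379 = 41.2% → Vaccine B
Vaccine B wins overall and in every age group — no reversal.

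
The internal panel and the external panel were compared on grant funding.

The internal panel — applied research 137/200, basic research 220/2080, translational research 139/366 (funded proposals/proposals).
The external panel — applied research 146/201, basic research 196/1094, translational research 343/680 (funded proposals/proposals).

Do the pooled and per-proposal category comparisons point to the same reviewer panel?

Yes

Applied research: the internal panel 137/200 = 68.5%, the external panel 146/201 = 72.6% → the external panel
Basic research: the internal panel 220/2080 = 10.6%, the external panel 196/1094 = 17.9% → the external panel
Translational research: the internal panel 139/366 = 38.0%, the external panel 343/680 = 50.4% → the external panel
Overall: the internal panel 496/2646 = 18.7%, the external panel 685/1975 = 34.7% → the external panel
The external panel wins overall and in every proposal group — no reversal.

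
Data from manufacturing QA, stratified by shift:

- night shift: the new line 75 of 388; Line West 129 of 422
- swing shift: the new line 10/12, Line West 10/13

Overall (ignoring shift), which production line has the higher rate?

Night shift: the new line 75/388 = 19.3%, Line West 129/422 = 30.6% → Line West
Swing shift: the new line 10/12 = 83.3%, Line West 10/13 = 76.9% → the new line
Overall: the new line 85/400 = 21.2%, Line West 139/435 = 32.0% → Line West
(Neither sweeps every shift group, but Line West has the higher pooled rate.)

Line West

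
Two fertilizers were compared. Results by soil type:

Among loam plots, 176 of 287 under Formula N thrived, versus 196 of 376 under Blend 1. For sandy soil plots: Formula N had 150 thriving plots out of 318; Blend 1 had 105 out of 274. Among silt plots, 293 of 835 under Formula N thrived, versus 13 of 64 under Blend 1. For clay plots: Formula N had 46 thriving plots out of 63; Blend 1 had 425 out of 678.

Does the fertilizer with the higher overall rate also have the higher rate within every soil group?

No

Loam: Formula N 176/287 = 61.3%, Blend 1 196/376 = 52.1% → Formula N
Sandy soil: Formula N 150/318 = 47.2%, Blend 1 105/274 = 38.3% → Formula N
Silt: Formula N 293/835 = 35.1%, Blend 1 13/64 = 20.3% → Formula N
Clay: Formula N 46/63 = 73.0%, Blend 1 425/678 = 62.7% → Formula N
Overall: Formula N 665/1503 = 44.2%, Blend 1 739/1392 = 53.1% → Blend 1
Formula N wins each soil group but Blend 1 wins overall — the comparison reverses. Formula N's plots skew toward silt, which has a lower base rate.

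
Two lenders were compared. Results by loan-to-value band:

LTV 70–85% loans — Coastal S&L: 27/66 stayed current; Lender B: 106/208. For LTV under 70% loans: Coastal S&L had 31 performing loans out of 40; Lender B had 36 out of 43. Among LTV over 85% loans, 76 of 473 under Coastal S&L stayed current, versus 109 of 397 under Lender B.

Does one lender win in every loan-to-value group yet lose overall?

No

LTV 70–85%: Coastal S&L 27/66 = 40.9%, Lender B 106/208 = 51.0% → Lender B
LTV under 70%: Coastal S&L 31/40 = 77.5%, Lender B 36/43 = 83.7% → Lender B
LTV over 85%: Coastal S&L 76/473 = 16.1%, Lender B 109/397 = 27.5% → Lender B
Overall: Coastal S&L 134/579 = 23.1%, Lender B 251/648 = 38.7% → Lender B
Lender B wins overall and in every loan-to-value group — no reversal.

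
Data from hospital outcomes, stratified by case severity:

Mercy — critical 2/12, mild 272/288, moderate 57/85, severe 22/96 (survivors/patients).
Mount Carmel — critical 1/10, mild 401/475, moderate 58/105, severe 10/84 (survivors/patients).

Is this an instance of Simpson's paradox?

No

Critical: Mercy 2/12 = 16.7%, Mount Carmel 1/10 = 10.0% → Mercy
Mild: Mercy 272/288 = 94.4%, Mount Carmel 401/475 = 84.4% → Mercy
Moderate: Mercy 57/85 = 67.1%, Mount Carmel 58/105 = 55.2% → Mercy
Severe: Mercy 22/96 = 22.9%, Mount Carmel 10/84 = 11.9% → Mercy
Overall: Mercy 353/481 = 73.4%, Mount Carmel 470/674 = 69.7% → Mercy
Mercy wins overall and in every case group — no reversal.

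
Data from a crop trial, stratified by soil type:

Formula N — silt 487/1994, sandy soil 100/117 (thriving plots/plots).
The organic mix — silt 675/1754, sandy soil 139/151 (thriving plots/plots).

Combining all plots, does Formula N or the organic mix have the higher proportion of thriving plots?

Silt: Formula N 487/1994 = 24.4%, the organic mix 675/1754 = 38.5% → the organic mix
Sandy soil: Formula N 100/117 = 85.5%, the organic mix 139/151 = 92.1% → the organic mix
Overall: Formula N 587/2111 = 27.8%, the organic mix 814/1905 = 42.7% → the organic mix

the organic mix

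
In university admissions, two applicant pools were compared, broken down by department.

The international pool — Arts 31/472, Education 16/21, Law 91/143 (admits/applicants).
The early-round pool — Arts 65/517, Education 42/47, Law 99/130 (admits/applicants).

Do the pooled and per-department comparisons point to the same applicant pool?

Yes

Arts: the international pool 31/472 = 6.6%, the early-round pool 65/517 = 12.6% → the early-round pool
Education: the international pool 16/21 = 76.2%, the early-round pool 42/47 = 89.4% → the early-round pool
Law: the international pool 91/143 = 63.6%, the early-round pool 99/130 = 76.2% → the early-round pool
Overall: the international pool 138/636 = 21.7%, the early-round pool 206/694 = 29.7% → the early-round pool
The early-round pool wins overall and in every department group — no reversal.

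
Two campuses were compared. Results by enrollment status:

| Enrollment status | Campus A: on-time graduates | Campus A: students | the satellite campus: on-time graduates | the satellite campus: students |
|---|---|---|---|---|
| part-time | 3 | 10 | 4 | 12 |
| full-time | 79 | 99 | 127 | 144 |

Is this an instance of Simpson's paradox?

Part-time: Campus A 3/10 = 30.0%, the satellite campus 4/12 = 33.3% → the satellite campus
Full-time: Campus A 79/99 = 79.8%, the satellite campus 127/144 = 88.2% → the satellite campus
Overall: Campus A 82/109 = 75.2%, the satellite campus 131/156 = 84.0% → the satellite campus
The satellite campus wins overall and in every enrollment group — no reversal.

No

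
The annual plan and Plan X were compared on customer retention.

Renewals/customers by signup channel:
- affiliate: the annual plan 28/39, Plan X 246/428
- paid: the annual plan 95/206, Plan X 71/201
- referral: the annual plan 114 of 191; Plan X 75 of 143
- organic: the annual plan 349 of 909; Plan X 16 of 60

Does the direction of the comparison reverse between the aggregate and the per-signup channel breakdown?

Affiliate: the annual plan 28/39 = 71.8%, Plan X 246/428 = 57.5% → the annual plan
Paid: the annual plan 95/206 = 46.1%, Plan X 71/201 = 35.3% → the annual plan
Referral: the annual plan 114/191 = 59.7%, Plan X 75/143 = 52.4% → the annual plan
Organic: the annual plan 349/909 = 38.4%, Plan X 16/60 = 26.7% → the annual plan
Overall: the annual plan 586/1345 = 43.6%, Plan X 408/832 = 49.0% → Plan X
The annual plan wins each signup group but Plan X wins overall — the comparison reverses. The annual plan's customers skew toward organic, which has a lower base rate.

Yes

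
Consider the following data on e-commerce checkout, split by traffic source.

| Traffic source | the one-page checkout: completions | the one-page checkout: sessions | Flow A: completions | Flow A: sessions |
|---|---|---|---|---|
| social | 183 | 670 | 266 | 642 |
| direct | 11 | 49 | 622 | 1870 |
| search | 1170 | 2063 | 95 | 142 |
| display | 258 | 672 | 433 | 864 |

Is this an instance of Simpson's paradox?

Yes

Social: the one-page checkout 183/670 = 27.3%, Flow A 266/642 = 41.4% → Flow A
Direct: the one-page checkout 11/49 = 22.4%, Flow A 622/1870 = 33.3% → Flow A
Search: the one-page checkout 1170/2063 = 56.7%, Flow A 95/142 = 66.9% → Flow A
Display: the one-page checkout 258/672 = 38.4%, Flow A 433/864 = 50.1% → Flow A
Overall: the one-page checkout 1622/3454 = 47.0%, Flow A 1416/3518 = 40.3% → the one-page checkout
Flow A wins each traffic group but the one-page checkout wins overall — the comparison reverses. Flow A's sessions skew toward direct, which has a lower base rate.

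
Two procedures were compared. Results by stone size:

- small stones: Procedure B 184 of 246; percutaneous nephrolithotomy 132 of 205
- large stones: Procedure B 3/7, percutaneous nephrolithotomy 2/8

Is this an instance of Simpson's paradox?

No

Small stones: Procedure B 184/246 = 74.8%, percutaneous nephrolithotomy 132/205 = 64.4% → Procedure B
Large stones: Procedure B 3/7 = 42.9%, percutaneous nephrolithotomy 2/8 = 25.0% → Procedure B
Overall: Procedure B 187/253 = 73.9%, percutaneous nephrolithotomy 134/213 = 62.9% → Procedure B
Procedure B wins overall and in every stone group — no reversal.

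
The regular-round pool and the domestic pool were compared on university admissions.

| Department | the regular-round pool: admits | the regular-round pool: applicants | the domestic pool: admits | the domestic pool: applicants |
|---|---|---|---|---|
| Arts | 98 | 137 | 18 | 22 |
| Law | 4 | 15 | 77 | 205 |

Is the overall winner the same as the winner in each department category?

No

Arts: the regular-round pool 98/137 = 71.5%, the domestic pool 18/22 = 81.8% → the domestic pool
Law: the regular-round pool 4/15 = 26.7%, the domestic pool 77/205 = 37.6% → the domestic pool
Overall: the regular-round pool 102/152 = 67.1%, the domestic pool 95/227 = 41.9% → the regular-round pool
The domestic pool wins each department group but the regular-round pool wins overall — the comparison reverses. The domestic pool's applicants skew toward Law, which has a lower base rate.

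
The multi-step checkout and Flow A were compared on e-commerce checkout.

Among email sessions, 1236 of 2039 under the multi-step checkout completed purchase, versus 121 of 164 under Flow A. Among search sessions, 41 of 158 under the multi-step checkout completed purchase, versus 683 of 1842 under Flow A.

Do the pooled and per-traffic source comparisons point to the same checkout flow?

Email: the multi-step checkout 1236/2039 = 60.6%, Flow A 121/164 = 73.8% → Flow A
Search: the multi-step checkout 41/158 = 25.9%, Flow A 683/1842 = 37.1% → Flow A
Overall: the multi-step checkout 1277/2197 = 58.1%, Flow A 804/2006 = 40.1% → the multi-step checkout
Flow A wins each traffic group but the multi-step checkout wins overall — the comparison reverses. Flow A's sessions skew toward search, which has a lower base rate.

No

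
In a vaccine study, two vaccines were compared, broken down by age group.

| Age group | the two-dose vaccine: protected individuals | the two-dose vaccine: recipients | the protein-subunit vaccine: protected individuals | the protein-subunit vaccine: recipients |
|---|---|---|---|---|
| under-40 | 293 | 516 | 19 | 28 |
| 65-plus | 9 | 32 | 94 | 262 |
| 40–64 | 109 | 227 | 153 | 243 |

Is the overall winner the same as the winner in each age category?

No

Under-40: the two-dose vaccine 293/516 = 56.8%, the protein-subunit vaccine 19/28 = 67.9% → the protein-subunit vaccine
65-plus: the two-dose vaccine 9/32 = 28.1%, the protein-subunit vaccine 94/262 = 35.9% → the protein-subunit vaccine
40–64: the two-dose vaccine 109/227 = 48.0%, the protein-subunit vaccine 153/243 = 63.0% → the protein-subunit vaccine
Overall: the two-dose vaccine 411/775 = 53.0%, the protein-subunit vaccine 266/533 = 49.9% → the two-dose vaccine
The protein-subunit vaccine wins each age group but the two-dose vaccine wins overall — the comparison reverses. The protein-subunit vaccine's recipients skew toward 65-plus, which has a lower base rate.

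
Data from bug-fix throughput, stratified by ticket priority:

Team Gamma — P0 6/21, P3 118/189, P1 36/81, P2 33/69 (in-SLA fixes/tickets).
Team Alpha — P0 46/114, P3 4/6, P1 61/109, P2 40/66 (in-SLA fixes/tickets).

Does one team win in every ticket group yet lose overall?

P0: Team Gamma 6/21 = 28.6%, Team Alpha 46/114 = 40.4% → Team Alpha
P3: Team Gamma 118/189 = 62.4%, Team Alpha 4/6 = 66.7% → Team Alpha
P1: Team Gamma 36/81 = 44.4%, Team Alpha 61/109 = 56.0% → Team Alpha
P2: Team Gamma 33/69 = 47.8%, Team Alpha 40/66 = 60.6% → Team Alpha
Overall: Team Gamma 193/360 = 53.6%, Team Alpha 151/295 = 51.2% → Team Gamma
Team Alpha wins each ticket group but Team Gamma wins overall — the comparison reverses. Team Alpha's tickets skew toward P0, which has a lower base rate.

Yes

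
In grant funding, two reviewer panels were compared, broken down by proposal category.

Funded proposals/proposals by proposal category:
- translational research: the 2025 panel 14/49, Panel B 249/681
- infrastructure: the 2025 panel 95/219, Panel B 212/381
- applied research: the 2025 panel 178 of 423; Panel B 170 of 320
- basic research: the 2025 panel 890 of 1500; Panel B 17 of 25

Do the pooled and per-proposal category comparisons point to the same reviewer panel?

No

Translational research: the 2025 panel 14/49 = 28.6%, Panel B 249/681 = 36.6% → Panel B
Infrastructure: the 2025 panel 95/219 = 43.4%, Panel B 212/381 = 55.6% → Panel B
Applied research: the 2025 panel 178/423 = 42.1%, Panel B 170/320 = 53.1% → Panel B
Basic research: the 2025 panel 890/1500 = 59.3%, Panel B 17/25 = 68.0% → Panel B
Overall: the 2025 panel 1177/2191 = 53.7%, Panel B 648/1407 = 46.1% → the 2025 panel
Panel B wins each proposal group but the 2025 panel wins overall — the comparison reverses. Panel B's proposals skew toward translational research, which has a lower base rate.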